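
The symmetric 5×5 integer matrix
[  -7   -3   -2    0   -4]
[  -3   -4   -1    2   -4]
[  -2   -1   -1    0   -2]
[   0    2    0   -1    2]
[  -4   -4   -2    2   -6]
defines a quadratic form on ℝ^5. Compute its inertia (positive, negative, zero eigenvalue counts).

Answer: (1, 4, 0)

Derivation:
step 0: pivot -7 → sign −
step 1: pivot -19/7 → sign −
step 2: pivot -8/19 → sign −
step 3: pivot 1/2 → sign +
step 4: pivot -1 → sign −
signature = (1, 4, 0)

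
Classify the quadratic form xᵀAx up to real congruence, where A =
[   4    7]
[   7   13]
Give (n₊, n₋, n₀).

Answer: (2, 0, 0)

Derivation:
step 0: pivot 4 → sign +
step 1: pivot 3/4 → sign +
signature = (2, 0, 0)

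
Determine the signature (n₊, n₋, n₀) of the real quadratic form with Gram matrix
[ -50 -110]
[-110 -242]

Answer: (0, 1, 1)

Derivation:
step 0: pivot -50 → sign −
step 1: row/col 1 already zero → sign 0
signature = (0, 1, 1)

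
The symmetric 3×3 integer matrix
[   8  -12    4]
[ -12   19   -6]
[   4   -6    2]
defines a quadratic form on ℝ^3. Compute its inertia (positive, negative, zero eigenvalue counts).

step 0: pivot 8 → sign +
step 1: pivot 1 → sign +
step 2: row/col 2 already zero → sign 0
signature = (2, 0, 1)

Answer: (2, 0, 1)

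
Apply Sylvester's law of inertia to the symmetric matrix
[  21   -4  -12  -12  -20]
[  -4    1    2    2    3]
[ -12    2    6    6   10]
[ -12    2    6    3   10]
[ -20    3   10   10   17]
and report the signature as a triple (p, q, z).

step 0: pivot 21 → sign +
step 1: pivot 5/21 → sign +
step 2: pivot -6/5 → sign −
step 3: pivot -3 → sign −
step 4: row/col 4 already zero → sign 0
signature = (2, 2, 1)

Answer: (2, 2, 1)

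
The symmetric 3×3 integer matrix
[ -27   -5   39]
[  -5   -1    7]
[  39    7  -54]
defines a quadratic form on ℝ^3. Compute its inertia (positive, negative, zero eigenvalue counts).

Answer: (1, 2, 0)

Derivation:
step 0: pivot -27 → sign −
step 1: pivot -2/27 → sign −
step 2: pivot 3 → sign +
signature = (1, 2, 0)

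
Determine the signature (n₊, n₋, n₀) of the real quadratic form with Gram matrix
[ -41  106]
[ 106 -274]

Answer: (1, 1, 0)

Derivation:
step 0: pivot -41 → sign −
step 1: pivot 2/41 → sign +
signature = (1, 1, 0)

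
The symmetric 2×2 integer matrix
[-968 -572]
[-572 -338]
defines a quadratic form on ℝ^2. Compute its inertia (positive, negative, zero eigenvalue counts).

step 0: pivot -968 → sign −
step 1: row/col 1 already zero → sign 0
signature = (0, 1, 1)

Answer: (0, 1, 1)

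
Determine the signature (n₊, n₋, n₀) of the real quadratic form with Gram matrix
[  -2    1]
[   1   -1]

step 0: pivot -2 → sign −
step 1: pivot -1/2 → sign −
signature = (0, 2, 0)

Answer: (0, 2, 0)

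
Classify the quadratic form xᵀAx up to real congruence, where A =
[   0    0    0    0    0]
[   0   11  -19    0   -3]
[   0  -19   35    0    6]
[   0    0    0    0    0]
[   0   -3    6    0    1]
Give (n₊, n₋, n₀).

step 0: pivot 11 → sign +
step 1: pivot 24/11 → sign +
step 2: pivot -1/8 → sign −
step 3: row/col 3 already zero → sign 0
step 4: row/col 4 already zero → sign 0
signature = (2, 1, 2)

Answer: (2, 1, 2)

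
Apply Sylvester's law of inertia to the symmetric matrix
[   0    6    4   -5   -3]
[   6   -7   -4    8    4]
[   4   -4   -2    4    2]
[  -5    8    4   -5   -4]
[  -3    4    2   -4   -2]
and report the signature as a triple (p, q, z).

Answer: (3, 2, 0)

Derivation:
step 0: pivot -7 → sign −
step 1: pivot 36/7 → sign +
step 2: pivot 2/9 → sign +
step 3: pivot 3/4 → sign +
step 4: pivot -1 → sign −
signature = (3, 2, 0)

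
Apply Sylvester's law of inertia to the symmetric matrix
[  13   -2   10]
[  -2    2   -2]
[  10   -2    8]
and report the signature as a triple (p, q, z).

step 0: pivot 13 → sign +
step 1: pivot 22/13 → sign +
step 2: pivot 2/11 → sign +
signature = (3, 0, 0)

Answer: (3, 0, 0)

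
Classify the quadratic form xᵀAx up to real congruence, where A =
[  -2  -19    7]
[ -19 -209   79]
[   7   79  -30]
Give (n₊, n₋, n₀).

Answer: (0, 3, 0)

Derivation:
step 0: pivot -2 → sign −
step 1: pivot -57/2 → sign −
step 2: pivot -1/57 → sign −
signature = (0, 3, 0)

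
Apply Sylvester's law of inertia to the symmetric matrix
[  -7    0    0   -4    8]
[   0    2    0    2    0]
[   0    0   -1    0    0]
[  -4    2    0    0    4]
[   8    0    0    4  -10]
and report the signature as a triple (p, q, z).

Answer: (2, 3, 0)

Derivation:
step 0: pivot -7 → sign −
step 1: pivot 2 → sign +
step 2: pivot -1 → sign −
step 3: pivot 2/7 → sign +
step 4: pivot -2 → sign −
signature = (2, 3, 0)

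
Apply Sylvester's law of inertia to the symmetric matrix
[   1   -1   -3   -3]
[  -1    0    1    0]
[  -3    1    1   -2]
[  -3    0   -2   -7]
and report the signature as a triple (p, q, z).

Answer: (1, 3, 0)

Derivation:
step 0: pivot 1 → sign +
step 1: pivot -1 → sign −
step 2: pivot -4 → sign −
step 3: pivot -3/4 → sign −
signature = (1, 3, 0)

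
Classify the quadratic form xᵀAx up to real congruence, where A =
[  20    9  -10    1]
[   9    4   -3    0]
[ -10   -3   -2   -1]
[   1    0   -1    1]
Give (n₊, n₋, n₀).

Answer: (2, 2, 0)

Derivation:
step 0: pivot 20 → sign +
step 1: pivot -1/20 → sign −
step 2: pivot 38 → sign +
step 3: pivot -3/19 → sign −
signature = (2, 2, 0)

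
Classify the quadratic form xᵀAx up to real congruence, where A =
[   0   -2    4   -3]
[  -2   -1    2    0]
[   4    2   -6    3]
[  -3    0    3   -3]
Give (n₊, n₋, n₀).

step 0: pivot -1 → sign −
step 1: pivot 4 → sign +
step 2: pivot -2 → sign −
step 3: pivot -3/4 → sign −
signature = (1, 3, 0)

Answer: (1, 3, 0)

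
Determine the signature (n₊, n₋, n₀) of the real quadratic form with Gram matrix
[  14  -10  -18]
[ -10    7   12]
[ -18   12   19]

step 0: pivot 14 → sign +
step 1: pivot -1/7 → sign −
step 2: pivot 1 → sign +
signature = (2, 1, 0)

Answer: (2, 1, 0)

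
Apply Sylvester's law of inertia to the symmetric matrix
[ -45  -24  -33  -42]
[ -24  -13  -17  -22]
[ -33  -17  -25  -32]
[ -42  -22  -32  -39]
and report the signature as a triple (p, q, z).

Answer: (2, 2, 0)

Derivation:
step 0: pivot -45 → sign −
step 1: pivot -1/5 → sign −
step 2: pivot 1 → sign +
step 3: pivot 1 → sign +
signature = (2, 2, 0)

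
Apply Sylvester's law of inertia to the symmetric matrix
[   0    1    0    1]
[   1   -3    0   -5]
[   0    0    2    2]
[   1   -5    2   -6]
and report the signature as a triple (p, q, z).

Answer: (2, 2, 0)

Derivation:
step 0: pivot -3 → sign −
step 1: pivot 1/3 → sign +
step 2: pivot 2 → sign +
step 3: pivot -1 → sign −
signature = (2, 2, 0)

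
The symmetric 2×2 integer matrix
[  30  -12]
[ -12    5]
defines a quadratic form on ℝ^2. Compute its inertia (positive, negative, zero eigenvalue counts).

step 0: pivot 30 → sign +
step 1: pivot 1/5 → sign +
signature = (2, 0, 0)

Answer: (2, 0, 0)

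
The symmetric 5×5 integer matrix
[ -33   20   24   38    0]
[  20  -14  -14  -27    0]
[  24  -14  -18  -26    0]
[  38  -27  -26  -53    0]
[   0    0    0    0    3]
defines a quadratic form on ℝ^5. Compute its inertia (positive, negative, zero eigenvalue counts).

Answer: (1, 4, 0)

Derivation:
step 0: pivot -33 → sign −
step 1: pivot -62/33 → sign −
step 2: pivot -12/31 → sign −
step 3: pivot -1/4 → sign −
step 4: pivot 3 → sign +
signature = (1, 4, 0)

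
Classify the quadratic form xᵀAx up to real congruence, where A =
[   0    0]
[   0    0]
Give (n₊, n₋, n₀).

step 0: row/col 0 already zero → sign 0
step 1: row/col 1 already zero → sign 0
signature = (0, 0, 2)

Answer: (0, 0, 2)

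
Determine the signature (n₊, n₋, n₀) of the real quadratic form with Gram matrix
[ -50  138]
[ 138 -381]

step 0: pivot -50 → sign −
step 1: pivot -3/25 → sign −
signature = (0, 2, 0)

Answer: (0, 2, 0)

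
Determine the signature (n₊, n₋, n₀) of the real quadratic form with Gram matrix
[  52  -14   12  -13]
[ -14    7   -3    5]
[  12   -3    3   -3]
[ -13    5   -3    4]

step 0: pivot 52 → sign +
step 1: pivot 42/13 → sign +
step 2: pivot 3/14 → sign +
step 3: row/col 3 already zero → sign 0
signature = (3, 0, 1)

Answer: (3, 0, 1)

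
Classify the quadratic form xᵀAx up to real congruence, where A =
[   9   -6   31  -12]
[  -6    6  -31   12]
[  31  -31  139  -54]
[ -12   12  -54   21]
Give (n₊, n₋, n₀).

Answer: (3, 1, 0)

Derivation:
step 0: pivot 9 → sign +
step 1: pivot 2 → sign +
step 2: pivot -127/6 → sign −
step 3: pivot 3/127 → sign +
signature = (3, 1, 0)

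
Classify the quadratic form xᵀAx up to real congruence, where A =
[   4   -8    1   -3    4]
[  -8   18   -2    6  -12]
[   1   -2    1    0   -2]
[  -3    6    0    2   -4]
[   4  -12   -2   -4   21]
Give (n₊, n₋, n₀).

step 0: pivot 4 → sign +
step 1: pivot 2 → sign +
step 2: pivot 3/4 → sign +
step 3: pivot -1 → sign −
step 4: pivot 1 → sign +
signature = (4, 1, 0)

Answer: (4, 1, 0)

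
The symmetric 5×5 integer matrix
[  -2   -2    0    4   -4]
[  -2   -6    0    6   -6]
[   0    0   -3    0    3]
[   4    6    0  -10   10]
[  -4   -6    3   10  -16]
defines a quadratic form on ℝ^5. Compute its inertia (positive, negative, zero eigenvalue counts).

step 0: pivot -2 → sign −
step 1: pivot -4 → sign −
step 2: pivot -3 → sign −
step 3: pivot -1 → sign −
step 4: pivot -3 → sign −
signature = (0, 5, 0)

Answer: (0, 5, 0)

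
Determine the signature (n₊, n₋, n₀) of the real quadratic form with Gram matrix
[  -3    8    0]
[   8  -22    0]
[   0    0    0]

Answer: (0, 2, 1)

Derivation:
step 0: pivot -3 → sign −
step 1: pivot -2/3 → sign −
step 2: row/col 2 already zero → sign 0
signature = (0, 2, 1)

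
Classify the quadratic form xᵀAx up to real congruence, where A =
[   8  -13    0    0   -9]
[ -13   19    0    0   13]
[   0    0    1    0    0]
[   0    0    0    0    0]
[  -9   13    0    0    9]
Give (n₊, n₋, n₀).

Answer: (3, 1, 1)

Derivation:
step 0: pivot 8 → sign +
step 1: pivot -17/8 → sign −
step 2: pivot 1 → sign +
step 3: pivot 2/17 → sign +
step 4: row/col 4 already zero → sign 0
signature = (3, 1, 1)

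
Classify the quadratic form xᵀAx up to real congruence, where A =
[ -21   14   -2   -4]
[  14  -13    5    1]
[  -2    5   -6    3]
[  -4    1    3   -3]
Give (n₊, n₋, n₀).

Answer: (0, 4, 0)

Derivation:
step 0: pivot -21 → sign −
step 1: pivot -11/3 → sign −
step 2: pivot -15/7 → sign −
step 3: pivot -6/55 → sign −
signature = (0, 4, 0)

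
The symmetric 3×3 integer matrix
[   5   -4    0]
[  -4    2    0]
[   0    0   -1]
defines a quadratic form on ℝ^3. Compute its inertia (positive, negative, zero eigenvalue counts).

Answer: (1, 2, 0)

Derivation:
step 0: pivot 5 → sign +
step 1: pivot -6/5 → sign −
step 2: pivot -1 → sign −
signature = (1, 2, 0)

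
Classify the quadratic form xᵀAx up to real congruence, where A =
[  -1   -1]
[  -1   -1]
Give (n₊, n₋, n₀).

Answer: (0, 1, 1)

Derivation:
step 0: pivot -1 → sign −
step 1: row/col 1 already zero → sign 0
signature = (0, 1, 1)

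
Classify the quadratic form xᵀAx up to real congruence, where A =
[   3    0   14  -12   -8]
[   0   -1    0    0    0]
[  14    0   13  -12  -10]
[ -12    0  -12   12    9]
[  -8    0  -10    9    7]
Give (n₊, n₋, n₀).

step 0: pivot 3 → sign +
step 1: pivot -1 → sign −
step 2: pivot -157/3 → sign −
step 3: pivot 156/157 → sign +
step 4: pivot -3/52 → sign −
signature = (2, 3, 0)

Answer: (2, 3, 0)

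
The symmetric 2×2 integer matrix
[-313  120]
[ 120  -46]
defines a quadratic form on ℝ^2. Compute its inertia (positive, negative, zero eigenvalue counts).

Answer: (1, 1, 0)

Derivation:
step 0: pivot -313 → sign −
step 1: pivot 2/313 → sign +
signature = (1, 1, 0)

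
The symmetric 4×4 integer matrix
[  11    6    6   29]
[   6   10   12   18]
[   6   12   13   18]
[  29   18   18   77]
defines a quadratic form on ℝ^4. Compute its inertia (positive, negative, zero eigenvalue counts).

Answer: (3, 1, 0)

Derivation:
step 0: pivot 11 → sign +
step 1: pivot 74/11 → sign +
step 2: pivot -59/37 → sign −
step 3: pivot 6/59 → sign +
signature = (3, 1, 0)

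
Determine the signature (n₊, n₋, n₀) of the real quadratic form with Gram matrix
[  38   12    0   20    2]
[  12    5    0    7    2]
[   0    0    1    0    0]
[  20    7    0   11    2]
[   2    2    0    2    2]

step 0: pivot 38 → sign +
step 1: pivot 23/19 → sign +
step 2: pivot 1 → sign +
step 3: pivot 2/23 → sign +
step 4: row/col 4 already zero → sign 0
signature = (4, 0, 1)

Answer: (4, 0, 1)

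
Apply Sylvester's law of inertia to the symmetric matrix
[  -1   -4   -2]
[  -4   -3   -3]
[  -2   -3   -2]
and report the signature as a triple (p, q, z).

step 0: pivot -1 → sign −
step 1: pivot 13 → sign +
step 2: pivot 1/13 → sign +
signature = (2, 1, 0)

Answer: (2, 1, 0)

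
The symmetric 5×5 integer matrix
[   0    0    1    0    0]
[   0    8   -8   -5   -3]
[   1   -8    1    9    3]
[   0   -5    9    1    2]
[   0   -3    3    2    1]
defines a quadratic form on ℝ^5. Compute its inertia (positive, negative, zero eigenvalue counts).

Answer: (2, 3, 0)

Derivation:
step 0: pivot 8 → sign +
step 1: pivot -7 → sign −
step 2: pivot 1/7 → sign +
step 3: pivot -17/8 → sign −
step 4: pivot -2/17 → sign −
signature = (2, 3, 0)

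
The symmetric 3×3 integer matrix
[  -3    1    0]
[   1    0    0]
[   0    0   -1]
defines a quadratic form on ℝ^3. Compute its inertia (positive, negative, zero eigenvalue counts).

Answer: (1, 2, 0)

Derivation:
step 0: pivot -3 → sign −
step 1: pivot 1/3 → sign +
step 2: pivot -1 → sign −
signature = (1, 2, 0)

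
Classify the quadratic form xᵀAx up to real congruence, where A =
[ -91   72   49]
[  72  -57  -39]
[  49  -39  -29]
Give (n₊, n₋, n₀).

step 0: pivot -91 → sign −
step 1: pivot -3/91 → sign −
step 2: pivot -1 → sign −
signature = (0, 3, 0)

Answer: (0, 3, 0)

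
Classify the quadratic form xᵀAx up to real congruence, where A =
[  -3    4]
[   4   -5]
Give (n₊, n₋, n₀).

Answer: (1, 1, 0)

Derivation:
step 0: pivot -3 → sign −
step 1: pivot 1/3 → sign +
signature = (1, 1, 0)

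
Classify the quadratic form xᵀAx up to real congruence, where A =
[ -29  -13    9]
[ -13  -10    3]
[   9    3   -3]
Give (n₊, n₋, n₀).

Answer: (1, 2, 0)

Derivation:
step 0: pivot -29 → sign −
step 1: pivot -121/29 → sign −
step 2: pivot 6/121 → sign +
signature = (1, 2, 0)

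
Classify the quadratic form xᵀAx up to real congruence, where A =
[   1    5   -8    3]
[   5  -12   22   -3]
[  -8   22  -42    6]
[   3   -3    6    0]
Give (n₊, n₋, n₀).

Answer: (1, 3, 0)

Derivation:
step 0: pivot 1 → sign +
step 1: pivot -37 → sign −
step 2: pivot -78/37 → sign −
step 3: pivot -3/13 → sign −
signature = (1, 3, 0)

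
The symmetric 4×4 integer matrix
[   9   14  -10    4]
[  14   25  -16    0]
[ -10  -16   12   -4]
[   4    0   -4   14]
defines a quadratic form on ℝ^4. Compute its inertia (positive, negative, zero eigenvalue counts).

Answer: (3, 0, 1)

Derivation:
step 0: pivot 9 → sign +
step 1: pivot 29/9 → sign +
step 2: pivot 24/29 → sign +
step 3: row/col 3 already zero → sign 0
signature = (3, 0, 1)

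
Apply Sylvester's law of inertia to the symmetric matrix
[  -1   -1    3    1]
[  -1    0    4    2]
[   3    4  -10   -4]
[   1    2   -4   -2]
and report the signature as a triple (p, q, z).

Answer: (1, 2, 1)

Derivation:
step 0: pivot -1 → sign −
step 1: pivot 1 → sign +
step 2: pivot -2 → sign −
step 3: row/col 3 already zero → sign 0
signature = (1, 2, 1)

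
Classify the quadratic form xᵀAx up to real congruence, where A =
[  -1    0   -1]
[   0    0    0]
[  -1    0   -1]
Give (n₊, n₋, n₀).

Answer: (0, 1, 2)

Derivation:
step 0: pivot -1 → sign −
step 1: row/col 1 already zero → sign 0
step 2: row/col 2 already zero → sign 0
signature = (0, 1, 2)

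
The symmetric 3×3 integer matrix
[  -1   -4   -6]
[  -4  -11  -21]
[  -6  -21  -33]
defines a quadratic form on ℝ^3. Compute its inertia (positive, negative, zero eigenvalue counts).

step 0: pivot -1 → sign −
step 1: pivot 5 → sign +
step 2: pivot 6/5 → sign +
signature = (2, 1, 0)

Answer: (2, 1, 0)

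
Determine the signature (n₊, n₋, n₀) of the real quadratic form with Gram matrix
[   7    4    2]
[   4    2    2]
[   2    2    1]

step 0: pivot 7 → sign +
step 1: pivot -2/7 → sign −
step 2: pivot 3 → sign +
signature = (2, 1, 0)

Answer: (2, 1, 0)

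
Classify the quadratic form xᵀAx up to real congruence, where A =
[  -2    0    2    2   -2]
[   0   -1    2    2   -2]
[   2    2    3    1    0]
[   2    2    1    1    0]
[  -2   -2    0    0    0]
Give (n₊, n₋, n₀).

Answer: (3, 2, 0)

Derivation:
step 0: pivot -2 → sign −
step 1: pivot -1 → sign −
step 2: pivot 9 → sign +
step 3: pivot 14/9 → sign +
step 4: pivot 6/7 → sign +
signature = (3, 2, 0)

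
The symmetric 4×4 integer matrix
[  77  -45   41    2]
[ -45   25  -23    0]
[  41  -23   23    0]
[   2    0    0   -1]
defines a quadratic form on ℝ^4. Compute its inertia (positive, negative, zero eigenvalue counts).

step 0: pivot 77 → sign +
step 1: pivot -100/77 → sign −
step 2: pivot 47/25 → sign +
step 3: pivot -1/47 → sign −
signature = (2, 2, 0)

Answer: (2, 2, 0)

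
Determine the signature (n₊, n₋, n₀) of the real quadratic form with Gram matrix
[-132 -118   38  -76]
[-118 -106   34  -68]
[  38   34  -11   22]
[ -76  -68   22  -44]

Answer: (0, 3, 1)

Derivation:
step 0: pivot -132 → sign −
step 1: pivot -17/33 → sign −
step 2: pivot -1/17 → sign −
step 3: row/col 3 already zero → sign 0
signature = (0, 3, 1)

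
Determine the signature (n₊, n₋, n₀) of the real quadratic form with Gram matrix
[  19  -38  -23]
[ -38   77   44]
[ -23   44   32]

step 0: pivot 19 → sign +
step 1: pivot 1 → sign +
step 2: pivot 3/19 → sign +
signature = (3, 0, 0)

Answer: (3, 0, 0)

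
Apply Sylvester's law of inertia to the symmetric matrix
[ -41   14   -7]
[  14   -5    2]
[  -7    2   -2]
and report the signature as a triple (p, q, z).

Answer: (0, 3, 0)

Derivation:
step 0: pivot -41 → sign −
step 1: pivot -9/41 → sign −
step 2: pivot -1/9 → sign −
signature = (0, 3, 0)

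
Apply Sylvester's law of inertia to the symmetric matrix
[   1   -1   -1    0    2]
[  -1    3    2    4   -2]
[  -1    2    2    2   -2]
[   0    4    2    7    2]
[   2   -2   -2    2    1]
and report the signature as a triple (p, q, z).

Answer: (4, 1, 0)

Derivation:
step 0: pivot 1 → sign +
step 1: pivot 2 → sign +
step 2: pivot 1/2 → sign +
step 3: pivot -1 → sign −
step 4: pivot 1 → sign +
signature = (4, 1, 0)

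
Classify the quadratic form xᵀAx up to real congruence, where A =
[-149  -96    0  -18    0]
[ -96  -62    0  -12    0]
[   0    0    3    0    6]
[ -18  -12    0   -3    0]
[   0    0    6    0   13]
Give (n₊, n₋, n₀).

step 0: pivot -149 → sign −
step 1: pivot -22/149 → sign −
step 2: pivot 3 → sign +
step 3: pivot 3/11 → sign +
step 4: pivot 1 → sign +
signature = (3, 2, 0)

Answer: (3, 2, 0)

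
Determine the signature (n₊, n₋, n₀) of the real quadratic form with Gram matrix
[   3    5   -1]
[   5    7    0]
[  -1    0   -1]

step 0: pivot 3 → sign +
step 1: pivot -4/3 → sign −
step 2: pivot 3/4 → sign +
signature = (2, 1, 0)

Answer: (2, 1, 0)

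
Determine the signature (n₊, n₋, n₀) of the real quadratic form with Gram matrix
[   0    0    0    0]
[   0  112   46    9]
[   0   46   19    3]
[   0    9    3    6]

Answer: (3, 0, 1)

Derivation:
step 0: pivot 112 → sign +
step 1: pivot 3/28 → sign +
step 2: pivot 3/4 → sign +
step 3: row/col 3 already zero → sign 0
signature = (3, 0, 1)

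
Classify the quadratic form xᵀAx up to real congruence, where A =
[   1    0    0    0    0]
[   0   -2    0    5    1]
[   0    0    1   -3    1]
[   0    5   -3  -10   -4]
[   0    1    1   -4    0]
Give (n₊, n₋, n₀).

Answer: (2, 3, 0)

Derivation:
step 0: pivot 1 → sign +
step 1: pivot -2 → sign −
step 2: pivot 1 → sign +
step 3: pivot -13/2 → sign −
step 4: pivot -2/13 → sign −
signature = (2, 3, 0)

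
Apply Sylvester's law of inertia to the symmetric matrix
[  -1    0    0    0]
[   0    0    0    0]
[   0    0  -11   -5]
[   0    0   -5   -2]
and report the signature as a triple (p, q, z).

step 0: pivot -1 → sign −
step 1: pivot -11 → sign −
step 2: pivot 3/11 → sign +
step 3: row/col 3 already zero → sign 0
signature = (1, 2, 1)

Answer: (1, 2, 1)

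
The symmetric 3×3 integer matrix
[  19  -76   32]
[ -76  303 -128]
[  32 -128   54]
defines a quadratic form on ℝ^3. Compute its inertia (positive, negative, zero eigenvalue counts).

step 0: pivot 19 → sign +
step 1: pivot -1 → sign −
step 2: pivot 2/19 → sign +
signature = (2, 1, 0)

Answer: (2, 1, 0)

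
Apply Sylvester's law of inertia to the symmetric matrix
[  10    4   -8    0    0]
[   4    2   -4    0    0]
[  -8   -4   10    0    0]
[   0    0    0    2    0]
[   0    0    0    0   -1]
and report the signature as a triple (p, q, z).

step 0: pivot 10 → sign +
step 1: pivot 2/5 → sign +
step 2: pivot 2 → sign +
step 3: pivot 2 → sign +
step 4: pivot -1 → sign −
signature = (4, 1, 0)

Answer: (4, 1, 0)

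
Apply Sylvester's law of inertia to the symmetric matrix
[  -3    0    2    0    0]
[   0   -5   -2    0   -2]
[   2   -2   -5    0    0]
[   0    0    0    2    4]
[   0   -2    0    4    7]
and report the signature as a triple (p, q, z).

step 0: pivot -3 → sign −
step 1: pivot -5 → sign −
step 2: pivot -43/15 → sign −
step 3: pivot 2 → sign +
step 4: pivot 1/43 → sign +
signature = (2, 3, 0)

Answer: (2, 3, 0)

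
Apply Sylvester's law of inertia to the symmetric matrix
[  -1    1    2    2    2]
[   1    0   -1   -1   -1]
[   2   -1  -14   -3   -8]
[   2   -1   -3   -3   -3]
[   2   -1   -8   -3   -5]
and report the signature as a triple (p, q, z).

step 0: pivot -1 → sign −
step 1: pivot 1 → sign +
step 2: pivot -11 → sign −
step 3: pivot 3/11 → sign +
step 4: row/col 4 already zero → sign 0
signature = (2, 2, 1)

Answer: (2, 2, 1)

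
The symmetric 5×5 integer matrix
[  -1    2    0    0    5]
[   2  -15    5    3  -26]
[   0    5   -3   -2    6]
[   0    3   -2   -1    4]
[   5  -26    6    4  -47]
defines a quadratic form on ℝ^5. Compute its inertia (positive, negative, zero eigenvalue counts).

step 0: pivot -1 → sign −
step 1: pivot -11 → sign −
step 2: pivot -8/11 → sign −
step 3: pivot 3/8 → sign +
step 4: pivot 2 → sign +
signature = (2, 3, 0)

Answer: (2, 3, 0)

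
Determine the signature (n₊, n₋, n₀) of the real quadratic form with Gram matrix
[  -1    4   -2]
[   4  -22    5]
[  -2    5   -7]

Answer: (0, 3, 0)

Derivation:
step 0: pivot -1 → sign −
step 1: pivot -6 → sign −
step 2: pivot -3/2 → sign −
signature = (0, 3, 0)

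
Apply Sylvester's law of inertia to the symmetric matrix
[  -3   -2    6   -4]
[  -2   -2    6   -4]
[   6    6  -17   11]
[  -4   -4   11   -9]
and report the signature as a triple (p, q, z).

Answer: (1, 3, 0)

Derivation:
step 0: pivot -3 → sign −
step 1: pivot -2/3 → sign −
step 2: pivot 1 → sign +
step 3: pivot -2 → sign −
signature = (1, 3, 0)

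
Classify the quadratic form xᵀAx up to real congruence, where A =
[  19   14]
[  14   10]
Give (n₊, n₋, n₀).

Answer: (1, 1, 0)

Derivation:
step 0: pivot 19 → sign +
step 1: pivot -6/19 → sign −
signature = (1, 1, 0)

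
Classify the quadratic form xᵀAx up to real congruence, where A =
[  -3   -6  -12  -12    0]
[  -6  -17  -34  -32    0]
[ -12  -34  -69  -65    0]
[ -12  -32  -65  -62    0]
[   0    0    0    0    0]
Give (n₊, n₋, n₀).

step 0: pivot -3 → sign −
step 1: pivot -5 → sign −
step 2: pivot -1 → sign −
step 3: pivot -1/5 → sign −
step 4: row/col 4 already zero → sign 0
signature = (0, 4, 1)

Answer: (0, 4, 1)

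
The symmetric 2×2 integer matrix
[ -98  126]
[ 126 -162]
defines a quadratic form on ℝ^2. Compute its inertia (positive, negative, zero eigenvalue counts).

step 0: pivot -98 → sign −
step 1: row/col 1 already zero → sign 0
signature = (0, 1, 1)

Answer: (0, 1, 1)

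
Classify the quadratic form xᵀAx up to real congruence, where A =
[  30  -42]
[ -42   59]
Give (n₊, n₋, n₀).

step 0: pivot 30 → sign +
step 1: pivot 1/5 → sign +
signature = (2, 0, 0)

Answer: (2, 0, 0)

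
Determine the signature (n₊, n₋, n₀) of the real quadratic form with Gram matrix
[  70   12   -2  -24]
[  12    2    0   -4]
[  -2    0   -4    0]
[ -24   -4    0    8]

step 0: pivot 70 → sign +
step 1: pivot -2/35 → sign −
step 2: pivot -2 → sign −
step 3: row/col 3 already zero → sign 0
signature = (1, 2, 1)

Answer: (1, 2, 1)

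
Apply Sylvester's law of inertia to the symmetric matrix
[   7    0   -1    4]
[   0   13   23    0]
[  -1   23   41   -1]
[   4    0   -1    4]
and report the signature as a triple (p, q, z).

step 0: pivot 7 → sign +
step 1: pivot 13 → sign +
step 2: pivot 15/91 → sign +
step 3: pivot 3/5 → sign +
signature = (4, 0, 0)

Answer: (4, 0, 0)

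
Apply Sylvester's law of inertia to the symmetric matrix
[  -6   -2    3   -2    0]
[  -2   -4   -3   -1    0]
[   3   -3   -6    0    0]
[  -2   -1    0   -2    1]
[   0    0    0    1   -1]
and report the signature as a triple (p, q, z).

Answer: (1, 4, 0)

Derivation:
step 0: pivot -6 → sign −
step 1: pivot -10/3 → sign −
step 2: pivot 3/10 → sign +
step 3: pivot -5/2 → sign −
step 4: pivot -3/5 → sign −
signature = (1, 4, 0)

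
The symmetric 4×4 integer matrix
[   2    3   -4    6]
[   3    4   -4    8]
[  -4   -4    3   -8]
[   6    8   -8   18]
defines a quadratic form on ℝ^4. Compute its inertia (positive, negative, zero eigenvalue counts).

step 0: pivot 2 → sign +
step 1: pivot -1/2 → sign −
step 2: pivot 3 → sign +
step 3: pivot 2 → sign +
signature = (3, 1, 0)

Answer: (3, 1, 0)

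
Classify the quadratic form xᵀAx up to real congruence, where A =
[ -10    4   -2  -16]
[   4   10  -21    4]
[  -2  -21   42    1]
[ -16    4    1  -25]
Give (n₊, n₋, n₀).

Answer: (3, 1, 0)

Derivation:
step 0: pivot -10 → sign −
step 1: pivot 58/5 → sign +
step 2: pivot 83/58 → sign +
step 3: pivot 3/83 → sign +
signature = (3, 1, 0)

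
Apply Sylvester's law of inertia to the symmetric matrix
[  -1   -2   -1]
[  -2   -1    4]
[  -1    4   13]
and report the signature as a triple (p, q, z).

step 0: pivot -1 → sign −
step 1: pivot 3 → sign +
step 2: pivot 2 → sign +
signature = (2, 1, 0)

Answer: (2, 1, 0)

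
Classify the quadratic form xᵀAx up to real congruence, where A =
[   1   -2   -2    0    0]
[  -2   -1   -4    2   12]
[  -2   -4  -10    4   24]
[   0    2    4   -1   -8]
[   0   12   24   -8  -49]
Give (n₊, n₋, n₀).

step 0: pivot 1 → sign +
step 1: pivot -5 → sign −
step 2: pivot -6/5 → sign −
step 3: pivot 1/3 → sign +
step 4: pivot -1 → sign −
signature = (2, 3, 0)

Answer: (2, 3, 0)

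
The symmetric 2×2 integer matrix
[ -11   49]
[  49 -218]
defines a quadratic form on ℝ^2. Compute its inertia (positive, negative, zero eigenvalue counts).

Answer: (1, 1, 0)

Derivation:
step 0: pivot -11 → sign −
step 1: pivot 3/11 → sign +
signature = (1, 1, 0)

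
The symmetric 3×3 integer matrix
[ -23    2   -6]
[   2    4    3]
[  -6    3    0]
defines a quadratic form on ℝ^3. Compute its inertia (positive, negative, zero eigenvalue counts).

step 0: pivot -23 → sign −
step 1: pivot 96/23 → sign +
step 2: pivot 3/32 → sign +
signature = (2, 1, 0)

Answer: (2, 1, 0)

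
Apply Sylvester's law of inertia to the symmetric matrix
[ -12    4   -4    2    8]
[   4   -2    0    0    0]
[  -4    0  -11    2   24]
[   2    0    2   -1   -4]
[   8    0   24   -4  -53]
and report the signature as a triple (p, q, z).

step 0: pivot -12 → sign −
step 1: pivot -2/3 → sign −
step 2: pivot -7 → sign −
step 3: pivot -3/7 → sign −
step 4: row/col 4 already zero → sign 0
signature = (0, 4, 1)

Answer: (0, 4, 1)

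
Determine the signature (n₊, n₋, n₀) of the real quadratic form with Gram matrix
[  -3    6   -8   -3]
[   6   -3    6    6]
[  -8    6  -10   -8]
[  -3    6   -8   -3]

step 0: pivot -3 → sign −
step 1: pivot 9 → sign +
step 2: pivot 2/9 → sign +
step 3: row/col 3 already zero → sign 0
signature = (2, 1, 1)

Answer: (2, 1, 1)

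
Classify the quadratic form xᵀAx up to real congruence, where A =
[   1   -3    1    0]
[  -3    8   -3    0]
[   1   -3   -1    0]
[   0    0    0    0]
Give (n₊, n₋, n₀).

step 0: pivot 1 → sign +
step 1: pivot -1 → sign −
step 2: pivot -2 → sign −
step 3: row/col 3 already zero → sign 0
signature = (1, 2, 1)

Answer: (1, 2, 1)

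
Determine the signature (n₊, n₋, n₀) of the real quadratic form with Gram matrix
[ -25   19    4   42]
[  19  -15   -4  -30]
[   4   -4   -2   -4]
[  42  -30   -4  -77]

Answer: (1, 3, 0)

Derivation:
step 0: pivot -25 → sign −
step 1: pivot -14/25 → sign −
step 2: pivot 2/7 → sign +
step 3: pivot -1 → sign −
signature = (1, 3, 0)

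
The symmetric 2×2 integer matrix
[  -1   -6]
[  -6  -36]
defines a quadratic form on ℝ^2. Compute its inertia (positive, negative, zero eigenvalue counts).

step 0: pivot -1 → sign −
step 1: row/col 1 already zero → sign 0
signature = (0, 1, 1)

Answer: (0, 1, 1)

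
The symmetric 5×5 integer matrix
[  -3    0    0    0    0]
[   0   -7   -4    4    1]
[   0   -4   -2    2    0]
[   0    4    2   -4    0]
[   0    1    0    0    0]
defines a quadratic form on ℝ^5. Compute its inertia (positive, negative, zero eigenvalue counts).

step 0: pivot -3 → sign −
step 1: pivot -7 → sign −
step 2: pivot 2/7 → sign +
step 3: pivot -2 → sign −
step 4: pivot -1 → sign −
signature = (1, 4, 0)

Answer: (1, 4, 0)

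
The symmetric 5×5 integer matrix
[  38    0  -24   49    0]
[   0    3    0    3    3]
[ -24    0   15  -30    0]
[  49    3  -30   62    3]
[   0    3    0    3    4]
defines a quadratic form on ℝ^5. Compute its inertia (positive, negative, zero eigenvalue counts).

step 0: pivot 38 → sign +
step 1: pivot 3 → sign +
step 2: pivot -3/19 → sign −
step 3: pivot 3/2 → sign +
step 4: pivot 1 → sign +
signature = (4, 1, 0)

Answer: (4, 1, 0)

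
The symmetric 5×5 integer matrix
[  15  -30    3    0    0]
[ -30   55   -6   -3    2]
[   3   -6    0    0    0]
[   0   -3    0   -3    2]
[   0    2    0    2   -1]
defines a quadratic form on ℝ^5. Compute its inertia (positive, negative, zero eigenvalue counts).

step 0: pivot 15 → sign +
step 1: pivot -5 → sign −
step 2: pivot -3/5 → sign −
step 3: pivot -6/5 → sign −
step 4: pivot 1/3 → sign +
signature = (2, 3, 0)

Answer: (2, 3, 0)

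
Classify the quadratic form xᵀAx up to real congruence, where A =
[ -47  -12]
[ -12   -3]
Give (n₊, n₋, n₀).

step 0: pivot -47 → sign −
step 1: pivot 3/47 → sign +
signature = (1, 1, 0)

Answer: (1, 1, 0)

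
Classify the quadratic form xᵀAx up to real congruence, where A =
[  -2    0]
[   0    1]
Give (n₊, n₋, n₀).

step 0: pivot -2 → sign −
step 1: pivot 1 → sign +
signature = (1, 1, 0)

Answer: (1, 1, 0)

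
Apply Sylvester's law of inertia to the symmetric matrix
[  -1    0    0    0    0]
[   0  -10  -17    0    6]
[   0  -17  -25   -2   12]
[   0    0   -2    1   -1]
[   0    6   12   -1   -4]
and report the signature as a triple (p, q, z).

step 0: pivot -1 → sign −
step 1: pivot -10 → sign −
step 2: pivot 39/10 → sign +
step 3: pivot -1/39 → sign −
step 4: pivot -1 → sign −
signature = (1, 4, 0)

Answer: (1, 4, 0)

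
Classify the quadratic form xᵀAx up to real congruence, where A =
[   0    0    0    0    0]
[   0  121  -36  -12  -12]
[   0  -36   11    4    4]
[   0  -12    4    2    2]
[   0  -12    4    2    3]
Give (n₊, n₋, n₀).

Answer: (4, 0, 1)

Derivation:
step 0: pivot 121 → sign +
step 1: pivot 35/121 → sign +
step 2: pivot 6/35 → sign +
step 3: pivot 1 → sign +
step 4: row/col 4 already zero → sign 0
signature = (4, 0, 1)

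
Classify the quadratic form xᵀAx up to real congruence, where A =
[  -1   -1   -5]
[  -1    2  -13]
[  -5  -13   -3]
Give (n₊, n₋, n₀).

Answer: (2, 1, 0)

Derivation:
step 0: pivot -1 → sign −
step 1: pivot 3 → sign +
step 2: pivot 2/3 → sign +
signature = (2, 1, 0)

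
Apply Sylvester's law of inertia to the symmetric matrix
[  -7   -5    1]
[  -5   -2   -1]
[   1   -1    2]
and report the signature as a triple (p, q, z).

step 0: pivot -7 → sign −
step 1: pivot 11/7 → sign +
step 2: pivot 3/11 → sign +
signature = (2, 1, 0)

Answer: (2, 1, 0)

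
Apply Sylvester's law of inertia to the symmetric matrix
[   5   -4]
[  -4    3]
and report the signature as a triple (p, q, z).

step 0: pivot 5 → sign +
step 1: pivot -1/5 → sign −
signature = (1, 1, 0)

Answer: (1, 1, 0)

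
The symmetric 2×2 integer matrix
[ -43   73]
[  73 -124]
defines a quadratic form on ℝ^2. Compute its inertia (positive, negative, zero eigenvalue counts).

Answer: (0, 2, 0)

Derivation:
step 0: pivot -43 → sign −
step 1: pivot -3/43 → sign −
signature = (0, 2, 0)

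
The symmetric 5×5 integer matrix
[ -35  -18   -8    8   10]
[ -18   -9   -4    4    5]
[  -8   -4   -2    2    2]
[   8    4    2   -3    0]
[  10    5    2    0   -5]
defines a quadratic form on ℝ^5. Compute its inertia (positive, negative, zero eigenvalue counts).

step 0: pivot -35 → sign −
step 1: pivot 9/35 → sign +
step 2: pivot -2/9 → sign −
step 3: pivot -1 → sign −
step 4: pivot 2 → sign +
signature = (2, 3, 0)

Answer: (2, 3, 0)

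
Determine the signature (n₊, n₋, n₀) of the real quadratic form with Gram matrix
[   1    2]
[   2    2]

step 0: pivot 1 → sign +
step 1: pivot -2 → sign −
signature = (1, 1, 0)

Answer: (1, 1, 0)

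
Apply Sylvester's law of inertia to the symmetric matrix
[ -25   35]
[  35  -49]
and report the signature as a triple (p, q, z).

Answer: (0, 1, 1)

Derivation:
step 0: pivot -25 → sign −
step 1: row/col 1 already zero → sign 0
signature = (0, 1, 1)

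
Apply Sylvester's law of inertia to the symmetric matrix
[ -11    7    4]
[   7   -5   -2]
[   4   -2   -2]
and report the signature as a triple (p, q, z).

step 0: pivot -11 → sign −
step 1: pivot -6/11 → sign −
step 2: row/col 2 already zero → sign 0
signature = (0, 2, 1)

Answer: (0, 2, 1)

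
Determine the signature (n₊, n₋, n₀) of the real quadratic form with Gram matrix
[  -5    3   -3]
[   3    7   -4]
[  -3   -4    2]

Answer: (1, 2, 0)

Derivation:
step 0: pivot -5 → sign −
step 1: pivot 44/5 → sign +
step 2: pivot -1/44 → sign −
signature = (1, 2, 0)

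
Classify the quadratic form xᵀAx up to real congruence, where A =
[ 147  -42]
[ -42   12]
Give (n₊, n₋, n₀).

step 0: pivot 147 → sign +
step 1: row/col 1 already zero → sign 0
signature = (1, 0, 1)

Answer: (1, 0, 1)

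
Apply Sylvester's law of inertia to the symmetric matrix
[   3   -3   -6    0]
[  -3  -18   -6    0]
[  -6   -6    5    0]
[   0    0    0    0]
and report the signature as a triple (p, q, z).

Answer: (1, 2, 1)

Derivation:
step 0: pivot 3 → sign +
step 1: pivot -21 → sign −
step 2: pivot -1/7 → sign −
step 3: row/col 3 already zero → sign 0
signature = (1, 2, 1)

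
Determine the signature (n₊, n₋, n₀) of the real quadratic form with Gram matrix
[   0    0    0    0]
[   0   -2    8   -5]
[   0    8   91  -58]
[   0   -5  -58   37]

step 0: pivot -2 → sign −
step 1: pivot 123 → sign +
step 2: pivot 3/82 → sign +
step 3: row/col 3 already zero → sign 0
signature = (2, 1, 1)

Answer: (2, 1, 1)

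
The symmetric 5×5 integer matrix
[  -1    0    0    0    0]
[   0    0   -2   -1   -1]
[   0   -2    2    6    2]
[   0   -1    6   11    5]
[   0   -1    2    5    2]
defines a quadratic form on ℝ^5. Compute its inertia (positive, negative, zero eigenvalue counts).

Answer: (3, 2, 0)

Derivation:
step 0: pivot -1 → sign −
step 1: pivot 2 → sign +
step 2: pivot -2 → sign −
step 3: pivot 11/2 → sign +
step 4: pivot 1/11 → sign +
signature = (3, 2, 0)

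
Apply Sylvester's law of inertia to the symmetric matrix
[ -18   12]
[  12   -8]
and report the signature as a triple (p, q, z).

Answer: (0, 1, 1)

Derivation:
step 0: pivot -18 → sign −
step 1: row/col 1 already zero → sign 0
signature = (0, 1, 1)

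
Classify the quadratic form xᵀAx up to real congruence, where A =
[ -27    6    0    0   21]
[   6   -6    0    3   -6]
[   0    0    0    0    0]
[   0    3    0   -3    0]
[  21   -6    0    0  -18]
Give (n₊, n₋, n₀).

step 0: pivot -27 → sign −
step 1: pivot -14/3 → sign −
step 2: pivot -15/14 → sign −
step 3: pivot -3/5 → sign −
step 4: row/col 4 already zero → sign 0
signature = (0, 4, 1)

Answer: (0, 4, 1)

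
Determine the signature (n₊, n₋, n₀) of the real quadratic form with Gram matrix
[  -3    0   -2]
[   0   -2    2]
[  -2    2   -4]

Answer: (0, 3, 0)

Derivation:
step 0: pivot -3 → sign −
step 1: pivot -2 → sign −
step 2: pivot -2/3 → sign −
signature = (0, 3, 0)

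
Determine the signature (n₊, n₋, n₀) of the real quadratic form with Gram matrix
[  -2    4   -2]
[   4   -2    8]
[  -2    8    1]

step 0: pivot -2 → sign −
step 1: pivot 6 → sign +
step 2: pivot 1/3 → sign +
signature = (2, 1, 0)

Answer: (2, 1, 0)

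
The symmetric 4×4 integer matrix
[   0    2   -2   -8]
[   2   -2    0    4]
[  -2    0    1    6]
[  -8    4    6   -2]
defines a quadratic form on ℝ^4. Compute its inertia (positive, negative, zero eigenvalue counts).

step 0: pivot -2 → sign −
step 1: pivot 2 → sign +
step 2: pivot -1 → sign −
step 3: pivot 2 → sign +
signature = (2, 2, 0)

Answer: (2, 2, 0)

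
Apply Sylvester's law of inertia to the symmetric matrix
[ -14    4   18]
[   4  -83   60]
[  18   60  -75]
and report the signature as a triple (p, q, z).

step 0: pivot -14 → sign −
step 1: pivot -573/7 → sign −
step 2: pivot -3/191 → sign −
signature = (0, 3, 0)

Answer: (0, 3, 0)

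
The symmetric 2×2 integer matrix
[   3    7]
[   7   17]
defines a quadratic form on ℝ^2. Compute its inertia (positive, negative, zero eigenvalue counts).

Answer: (2, 0, 0)

Derivation:
step 0: pivot 3 → sign +
step 1: pivot 2/3 → sign +
signature = (2, 0, 0)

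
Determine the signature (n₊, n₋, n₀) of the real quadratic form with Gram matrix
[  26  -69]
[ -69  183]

step 0: pivot 26 → sign +
step 1: pivot -3/26 → sign −
signature = (1, 1, 0)

Answer: (1, 1, 0)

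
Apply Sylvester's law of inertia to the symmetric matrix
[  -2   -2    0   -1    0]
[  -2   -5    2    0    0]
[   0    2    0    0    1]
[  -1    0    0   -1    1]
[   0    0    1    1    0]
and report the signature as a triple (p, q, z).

Answer: (1, 4, 0)

Derivation:
step 0: pivot -2 → sign −
step 1: pivot -3 → sign −
step 2: pivot 4/3 → sign +
step 3: pivot -1/2 → sign −
step 4: pivot -1/4 → sign −
signature = (1, 4, 0)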